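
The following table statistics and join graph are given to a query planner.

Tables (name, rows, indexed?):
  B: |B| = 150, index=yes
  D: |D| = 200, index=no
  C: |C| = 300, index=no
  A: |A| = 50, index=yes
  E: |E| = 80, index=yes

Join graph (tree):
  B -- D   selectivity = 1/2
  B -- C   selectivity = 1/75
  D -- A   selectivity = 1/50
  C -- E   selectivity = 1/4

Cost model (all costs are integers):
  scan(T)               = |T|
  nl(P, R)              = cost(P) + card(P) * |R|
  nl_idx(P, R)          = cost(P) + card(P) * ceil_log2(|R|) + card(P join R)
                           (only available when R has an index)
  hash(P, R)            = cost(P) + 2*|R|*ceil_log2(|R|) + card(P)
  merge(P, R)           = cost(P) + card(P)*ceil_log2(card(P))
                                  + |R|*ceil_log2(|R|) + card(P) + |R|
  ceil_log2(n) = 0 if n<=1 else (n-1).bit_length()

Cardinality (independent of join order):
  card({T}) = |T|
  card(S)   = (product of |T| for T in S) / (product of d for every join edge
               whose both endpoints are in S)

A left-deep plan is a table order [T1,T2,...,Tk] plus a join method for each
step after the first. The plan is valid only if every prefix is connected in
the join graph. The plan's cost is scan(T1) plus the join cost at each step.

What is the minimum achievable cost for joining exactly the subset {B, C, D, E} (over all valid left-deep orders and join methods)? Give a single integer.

Selinger DP over subsets of {B,C,D,E}:
  {B}: scan cost=150, card=150
  {D}: scan cost=200, card=200
  {C}: scan cost=300, card=300
  {E}: scan cost=80, card=80
  {BD}: card=15000; try (B,hash)→2800, (D,merge)→3300, (B,merge)→3350, (D,hash)→3500, (B,nl_idx)→16800, (D,nl)→30150 …(+1); best=2800 via (B,hash)
  {BC}: card=600; try (B,hash)→3000, (B,nl_idx)→3300, (C,merge)→4500, (B,merge)→4650, (C,hash)→5700, (C,nl)→45150 …(+1); best=3000 via (B,hash)
  {CE}: card=6000; try (E,hash)→1720, (C,merge)→3720, (E,merge)→3940, (C,hash)→5560, (E,nl_idx)→8400, (C,nl)→24080 …(+1); best=1720 via (E,hash)
  {BCD}: card=60000; try (D,hash)→6800, (D,merge)→11400, (C,hash)→23200, (D,nl)→123000, (C,merge)→230800, (C,nl)→4502800; best=6800 via (D,hash)
  {BCE}: card=12000; try (E,hash)→4720, (B,hash)→10120, (E,merge)→10240, (E,nl_idx)→19200, (E,nl)→51000, (B,nl_idx)→61720 …(+2); best=4720 via (E,hash)
  {BCDE}: card=1200000; try (D,hash)→19920, (E,hash)→67920, (D,merge)→186520, (E,merge)→1027440, (E,nl_idx)→1626800, (D,nl)→2404720 …(+1); best=19920 via (D,hash)

19920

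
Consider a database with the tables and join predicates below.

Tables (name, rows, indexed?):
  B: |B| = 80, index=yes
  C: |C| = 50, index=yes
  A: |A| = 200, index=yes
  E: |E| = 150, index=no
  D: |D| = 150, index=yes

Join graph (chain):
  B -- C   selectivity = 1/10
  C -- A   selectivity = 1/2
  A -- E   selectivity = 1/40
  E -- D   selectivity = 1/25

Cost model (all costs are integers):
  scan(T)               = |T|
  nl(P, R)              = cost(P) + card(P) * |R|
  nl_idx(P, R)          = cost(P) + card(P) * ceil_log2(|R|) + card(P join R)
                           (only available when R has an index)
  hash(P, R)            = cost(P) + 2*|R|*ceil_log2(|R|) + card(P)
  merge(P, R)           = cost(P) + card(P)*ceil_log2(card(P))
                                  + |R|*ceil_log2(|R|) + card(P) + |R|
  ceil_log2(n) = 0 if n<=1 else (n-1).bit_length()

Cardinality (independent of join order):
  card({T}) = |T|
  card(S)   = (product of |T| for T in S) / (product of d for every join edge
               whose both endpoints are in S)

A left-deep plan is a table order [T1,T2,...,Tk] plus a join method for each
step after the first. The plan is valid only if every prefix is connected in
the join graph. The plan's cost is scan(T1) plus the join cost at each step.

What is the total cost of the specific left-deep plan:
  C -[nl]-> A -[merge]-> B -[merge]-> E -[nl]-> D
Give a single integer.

23262040

step 1: scan C: cost=50, card=50
step 2: join A via nl
    card(P join A) = 50*200/(2) = 5000
    cost = 50 + 50*200 = 10050
step 3: join B via merge
    card(P join B) = 5000*80/(10) = 40000
    cost = 10050 + 5000*13 + 80*7 + 5000 + 80 = 80690
step 4: join E via merge
    card(P join E) = 40000*150/(40) = 150000
    cost = 80690 + 40000*16 + 150*8 + 40000 + 150 = 762040
step 5: join D via nl
    card(P join D) = 150000*150/(25) = 900000
    cost = 762040 + 150000*150 = 23262040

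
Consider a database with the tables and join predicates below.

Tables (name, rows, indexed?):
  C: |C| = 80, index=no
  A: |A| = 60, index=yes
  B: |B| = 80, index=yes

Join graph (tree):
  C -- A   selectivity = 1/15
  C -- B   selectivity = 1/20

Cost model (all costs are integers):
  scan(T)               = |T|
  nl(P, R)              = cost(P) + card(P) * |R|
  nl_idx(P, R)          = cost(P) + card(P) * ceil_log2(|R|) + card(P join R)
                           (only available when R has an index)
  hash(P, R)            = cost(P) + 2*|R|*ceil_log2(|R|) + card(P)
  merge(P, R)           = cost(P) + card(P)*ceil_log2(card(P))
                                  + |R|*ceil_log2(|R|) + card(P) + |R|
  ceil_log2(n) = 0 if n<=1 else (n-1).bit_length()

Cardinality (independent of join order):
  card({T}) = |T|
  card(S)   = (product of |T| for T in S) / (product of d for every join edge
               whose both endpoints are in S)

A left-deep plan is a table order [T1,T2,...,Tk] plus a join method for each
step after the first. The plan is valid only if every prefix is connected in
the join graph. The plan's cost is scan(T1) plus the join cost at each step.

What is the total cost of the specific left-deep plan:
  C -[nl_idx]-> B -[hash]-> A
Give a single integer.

step 1: scan C: cost=80, card=80
step 2: join B via nl_idx
    card(P join B) = 80*80/(20) = 320
    cost = 80 + 80*7 + 320 = 960
step 3: join A via hash
    card(P join A) = 320*60/(15) = 1280
    cost = 960 + 2*60*6 + 320 = 2000

2000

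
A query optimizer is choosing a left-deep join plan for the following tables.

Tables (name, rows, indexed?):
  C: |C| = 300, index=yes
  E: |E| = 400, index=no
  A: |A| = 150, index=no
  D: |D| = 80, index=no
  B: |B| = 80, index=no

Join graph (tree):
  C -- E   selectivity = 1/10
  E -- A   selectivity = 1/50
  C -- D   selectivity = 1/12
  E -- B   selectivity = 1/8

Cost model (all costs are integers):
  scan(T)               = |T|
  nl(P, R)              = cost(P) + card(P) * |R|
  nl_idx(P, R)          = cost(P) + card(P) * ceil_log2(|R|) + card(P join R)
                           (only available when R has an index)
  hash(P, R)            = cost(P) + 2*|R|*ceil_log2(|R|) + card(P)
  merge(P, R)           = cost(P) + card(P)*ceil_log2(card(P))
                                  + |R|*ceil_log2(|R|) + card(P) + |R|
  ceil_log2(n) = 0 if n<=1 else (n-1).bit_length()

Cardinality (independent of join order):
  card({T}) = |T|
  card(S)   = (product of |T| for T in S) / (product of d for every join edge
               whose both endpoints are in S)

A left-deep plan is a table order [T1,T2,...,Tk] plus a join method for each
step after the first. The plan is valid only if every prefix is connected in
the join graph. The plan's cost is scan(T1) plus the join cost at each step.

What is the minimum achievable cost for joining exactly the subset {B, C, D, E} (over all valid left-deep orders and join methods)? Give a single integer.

Selinger DP over subsets of {B,C,D,E}:
  {C}: scan cost=300, card=300
  {E}: scan cost=400, card=400
  {D}: scan cost=80, card=80
  {B}: scan cost=80, card=80
  {CE}: card=12000; try (C,hash)→6200, (E,merge)→7300, (C,merge)→7400, (E,hash)→7800, (C,nl_idx)→16000, (E,nl)→120300 …(+1); best=6200 via (C,hash)
  {CD}: card=2000; try (D,hash)→1720, (C,nl_idx)→2800, (C,merge)→3720, (D,merge)→3940, (C,hash)→5560, (C,nl)→24080 …(+1); best=1720 via (D,hash)
  {BE}: card=4000; try (B,hash)→1920, (E,merge)→4720, (B,merge)→5040, (E,hash)→7360, (E,nl)→32080, (B,nl)→32400; best=1920 via (B,hash)
  {CDE}: card=80000; try (E,hash)→10920, (D,hash)→19320, (E,merge)→29720, (D,merge)→186840, (E,nl)→801720, (D,nl)→966200; best=10920 via (E,hash)
  {BCE}: card=120000; try (C,hash)→11320, (B,hash)→19320, (C,merge)→56920, (C,nl_idx)→157920, (B,merge)→186840, (B,nl)→966200 …(+1); best=11320 via (C,hash)
  {BCDE}: card=800000; try (B,hash)→92040, (D,hash)→132440, (B,merge)→1451560, (D,merge)→2171960, (B,nl)→6410920, (D,nl)→9611320; best=92040 via (B,hash)

92040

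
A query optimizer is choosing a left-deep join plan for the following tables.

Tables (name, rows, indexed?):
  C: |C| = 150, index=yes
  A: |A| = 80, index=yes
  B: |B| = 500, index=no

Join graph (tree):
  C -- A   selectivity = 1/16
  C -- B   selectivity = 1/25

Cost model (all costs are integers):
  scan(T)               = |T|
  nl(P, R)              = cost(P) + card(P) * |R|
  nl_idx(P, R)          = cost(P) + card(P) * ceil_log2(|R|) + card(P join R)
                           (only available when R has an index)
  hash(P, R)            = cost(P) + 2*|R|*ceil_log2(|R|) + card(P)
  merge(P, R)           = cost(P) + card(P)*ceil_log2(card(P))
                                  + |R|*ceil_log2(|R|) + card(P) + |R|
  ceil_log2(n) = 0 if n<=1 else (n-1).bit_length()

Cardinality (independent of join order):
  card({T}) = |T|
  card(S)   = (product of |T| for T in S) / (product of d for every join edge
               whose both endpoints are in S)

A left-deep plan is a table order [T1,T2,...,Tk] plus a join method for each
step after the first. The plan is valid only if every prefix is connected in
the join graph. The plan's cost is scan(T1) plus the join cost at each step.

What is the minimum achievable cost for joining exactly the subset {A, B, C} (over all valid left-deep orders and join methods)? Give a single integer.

7520

Selinger DP over subsets of {A,B,C}:
  {C}: scan cost=150, card=150
  {A}: scan cost=80, card=80
  {B}: scan cost=500, card=500
  {AC}: card=750; try (A,hash)→1420, (C,nl_idx)→1470, (A,nl_idx)→1950, (C,merge)→2070, (A,merge)→2140, (C,hash)→2560 …(+2); best=1420 via (A,hash)
  {BC}: card=3000; try (C,hash)→3400, (B,merge)→6500, (C,merge)→6850, (C,nl_idx)→7500, (B,hash)→9300, (B,nl)→75150 …(+1); best=3400 via (C,hash)
  {ABC}: card=15000; try (A,hash)→7520, (B,hash)→11170, (B,merge)→14670, (A,nl_idx)→39400, (A,merge)→43040, (A,nl)→243400 …(+1); best=7520 via (A,hash)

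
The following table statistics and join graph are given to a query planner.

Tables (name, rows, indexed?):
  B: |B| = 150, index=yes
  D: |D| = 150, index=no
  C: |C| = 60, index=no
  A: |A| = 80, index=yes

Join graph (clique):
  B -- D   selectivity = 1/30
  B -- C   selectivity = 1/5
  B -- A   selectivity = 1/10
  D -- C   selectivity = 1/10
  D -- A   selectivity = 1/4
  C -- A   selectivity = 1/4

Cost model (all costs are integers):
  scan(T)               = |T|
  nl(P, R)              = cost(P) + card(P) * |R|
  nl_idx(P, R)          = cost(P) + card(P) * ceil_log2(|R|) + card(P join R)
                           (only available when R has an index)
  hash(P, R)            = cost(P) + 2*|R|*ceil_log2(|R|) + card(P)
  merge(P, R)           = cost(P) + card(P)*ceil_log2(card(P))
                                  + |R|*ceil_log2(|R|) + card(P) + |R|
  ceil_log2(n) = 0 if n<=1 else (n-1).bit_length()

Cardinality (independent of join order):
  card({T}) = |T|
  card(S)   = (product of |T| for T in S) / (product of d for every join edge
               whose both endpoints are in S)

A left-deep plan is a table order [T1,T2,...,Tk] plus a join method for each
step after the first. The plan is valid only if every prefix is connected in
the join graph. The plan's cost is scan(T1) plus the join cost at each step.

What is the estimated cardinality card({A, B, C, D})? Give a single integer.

Tables in S: A(80), B(150), C(60), D(150)
Edges inside S: B-D(d=30), B-C(d=5), B-A(d=10), D-C(d=10), D-A(d=4), C-A(d=4)
numerator = 80 * 150 * 60 * 150 = 108000000
denominator = 30 * 5 * 10 * 10 * 4 * 4 = 240000
card(S) = 108000000 / 240000 = 450

450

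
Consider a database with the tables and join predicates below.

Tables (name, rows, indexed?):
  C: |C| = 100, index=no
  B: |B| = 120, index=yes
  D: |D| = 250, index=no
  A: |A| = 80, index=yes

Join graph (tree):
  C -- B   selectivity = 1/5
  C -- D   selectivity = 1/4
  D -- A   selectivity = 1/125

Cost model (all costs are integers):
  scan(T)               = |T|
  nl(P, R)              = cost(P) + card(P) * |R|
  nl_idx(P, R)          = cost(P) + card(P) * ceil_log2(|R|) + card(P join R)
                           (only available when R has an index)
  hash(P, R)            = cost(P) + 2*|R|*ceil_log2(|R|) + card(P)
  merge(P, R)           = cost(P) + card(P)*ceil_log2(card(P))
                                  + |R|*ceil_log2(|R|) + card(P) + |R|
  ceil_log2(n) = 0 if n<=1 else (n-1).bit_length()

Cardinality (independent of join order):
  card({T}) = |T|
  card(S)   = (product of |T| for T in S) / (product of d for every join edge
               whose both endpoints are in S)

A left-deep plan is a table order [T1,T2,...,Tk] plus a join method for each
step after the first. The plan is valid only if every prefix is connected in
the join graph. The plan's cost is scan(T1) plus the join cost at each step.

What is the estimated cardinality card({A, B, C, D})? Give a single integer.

96000

Tables in S: A(80), B(120), C(100), D(250)
Edges inside S: C-B(d=5), C-D(d=4), D-A(d=125)
numerator = 80 * 120 * 100 * 250 = 240000000
denominator = 5 * 4 * 125 = 2500
card(S) = 240000000 / 2500 = 96000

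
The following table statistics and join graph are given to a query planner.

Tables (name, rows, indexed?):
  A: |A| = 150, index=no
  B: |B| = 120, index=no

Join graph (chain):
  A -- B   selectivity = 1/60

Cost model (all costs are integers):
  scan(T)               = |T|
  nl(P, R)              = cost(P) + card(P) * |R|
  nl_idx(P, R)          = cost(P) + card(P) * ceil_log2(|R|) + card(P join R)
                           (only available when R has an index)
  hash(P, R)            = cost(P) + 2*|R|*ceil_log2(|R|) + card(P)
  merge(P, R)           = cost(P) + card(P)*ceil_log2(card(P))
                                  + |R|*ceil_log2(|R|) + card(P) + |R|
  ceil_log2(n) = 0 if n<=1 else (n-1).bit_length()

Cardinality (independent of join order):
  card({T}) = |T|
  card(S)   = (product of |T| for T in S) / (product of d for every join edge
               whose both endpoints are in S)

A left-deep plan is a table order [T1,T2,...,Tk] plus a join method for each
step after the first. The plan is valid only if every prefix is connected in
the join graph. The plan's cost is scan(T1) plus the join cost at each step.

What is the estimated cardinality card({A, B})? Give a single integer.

300

Tables in S: A(150), B(120)
Edges inside S: A-B(d=60)
numerator = 150 * 120 = 18000
denominator = 60 = 60
card(S) = 18000 / 60 = 300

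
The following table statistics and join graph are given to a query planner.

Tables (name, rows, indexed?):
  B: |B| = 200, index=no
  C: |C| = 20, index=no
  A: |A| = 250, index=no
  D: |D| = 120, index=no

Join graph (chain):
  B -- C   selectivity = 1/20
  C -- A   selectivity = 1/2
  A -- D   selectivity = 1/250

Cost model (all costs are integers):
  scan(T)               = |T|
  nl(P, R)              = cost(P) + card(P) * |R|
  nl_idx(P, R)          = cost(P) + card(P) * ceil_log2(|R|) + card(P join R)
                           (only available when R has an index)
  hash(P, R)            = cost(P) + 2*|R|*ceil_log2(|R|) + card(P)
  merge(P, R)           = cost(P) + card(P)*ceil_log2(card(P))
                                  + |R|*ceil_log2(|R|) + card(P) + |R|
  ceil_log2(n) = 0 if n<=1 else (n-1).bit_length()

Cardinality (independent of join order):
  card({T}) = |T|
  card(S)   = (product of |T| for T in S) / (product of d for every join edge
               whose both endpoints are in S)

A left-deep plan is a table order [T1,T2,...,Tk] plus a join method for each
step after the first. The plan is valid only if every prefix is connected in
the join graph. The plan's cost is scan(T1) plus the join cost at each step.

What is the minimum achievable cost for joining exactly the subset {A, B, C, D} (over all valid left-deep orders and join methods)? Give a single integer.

6900

Selinger DP over subsets of {A,B,C,D}:
  {B}: scan cost=200, card=200
  {C}: scan cost=20, card=20
  {A}: scan cost=250, card=250
  {D}: scan cost=120, card=120
  {BC}: card=200; try (C,hash)→600, (B,merge)→1940, (C,merge)→2120, (B,hash)→3240, (B,nl)→4020, (C,nl)→4200; best=600 via (C,hash)
  {AC}: card=2500; try (C,hash)→700, (A,merge)→2390, (C,merge)→2620, (A,hash)→4040, (A,nl)→5020, (C,nl)→5250; best=700 via (C,hash)
  {AD}: card=120; try (D,hash)→2180, (A,merge)→3330, (D,merge)→3460, (A,hash)→4240, (A,nl)→30120, (D,nl)→30250; best=2180 via (D,hash)
  {ABC}: card=25000; try (A,merge)→4650, (A,hash)→4800, (B,hash)→6400, (B,merge)→35000, (A,nl)→50600, (B,nl)→500700; best=4650 via (A,merge)
  {ACD}: card=1200; try (C,hash)→2500, (C,merge)→3260, (C,nl)→4580, (D,hash)→4880, (D,merge)→34160, (D,nl)→300700; best=2500 via (C,hash)
  {ABCD}: card=12000; try (B,hash)→6900, (B,merge)→18700, (D,hash)→31330, (B,nl)→242500, (D,merge)→405610, (D,nl)→3004650; best=6900 via (B,hash)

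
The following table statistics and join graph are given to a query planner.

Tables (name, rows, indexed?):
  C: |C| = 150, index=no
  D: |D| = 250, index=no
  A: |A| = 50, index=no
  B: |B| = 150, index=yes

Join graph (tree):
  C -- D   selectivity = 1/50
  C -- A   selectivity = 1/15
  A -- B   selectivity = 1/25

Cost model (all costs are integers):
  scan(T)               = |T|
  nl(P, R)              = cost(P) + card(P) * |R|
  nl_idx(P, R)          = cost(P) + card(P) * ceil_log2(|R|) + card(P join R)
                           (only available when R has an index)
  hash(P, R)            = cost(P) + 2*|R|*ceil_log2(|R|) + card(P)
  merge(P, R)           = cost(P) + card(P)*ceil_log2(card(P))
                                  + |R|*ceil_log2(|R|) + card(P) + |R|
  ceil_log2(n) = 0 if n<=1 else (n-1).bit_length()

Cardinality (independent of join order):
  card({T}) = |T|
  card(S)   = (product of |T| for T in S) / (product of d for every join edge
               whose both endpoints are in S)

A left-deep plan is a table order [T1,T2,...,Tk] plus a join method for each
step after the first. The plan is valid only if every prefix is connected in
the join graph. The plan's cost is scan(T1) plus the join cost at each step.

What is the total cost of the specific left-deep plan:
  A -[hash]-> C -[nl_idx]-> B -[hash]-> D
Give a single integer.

step 1: scan A: cost=50, card=50
step 2: join C via hash
    card(P join C) = 50*150/(15) = 500
    cost = 50 + 2*150*8 + 50 = 2500
step 3: join B via nl_idx
    card(P join B) = 500*150/(25) = 3000
    cost = 2500 + 500*8 + 3000 = 9500
step 4: join D via hash
    card(P join D) = 3000*250/(50) = 15000
    cost = 9500 + 2*250*8 + 3000 = 16500

16500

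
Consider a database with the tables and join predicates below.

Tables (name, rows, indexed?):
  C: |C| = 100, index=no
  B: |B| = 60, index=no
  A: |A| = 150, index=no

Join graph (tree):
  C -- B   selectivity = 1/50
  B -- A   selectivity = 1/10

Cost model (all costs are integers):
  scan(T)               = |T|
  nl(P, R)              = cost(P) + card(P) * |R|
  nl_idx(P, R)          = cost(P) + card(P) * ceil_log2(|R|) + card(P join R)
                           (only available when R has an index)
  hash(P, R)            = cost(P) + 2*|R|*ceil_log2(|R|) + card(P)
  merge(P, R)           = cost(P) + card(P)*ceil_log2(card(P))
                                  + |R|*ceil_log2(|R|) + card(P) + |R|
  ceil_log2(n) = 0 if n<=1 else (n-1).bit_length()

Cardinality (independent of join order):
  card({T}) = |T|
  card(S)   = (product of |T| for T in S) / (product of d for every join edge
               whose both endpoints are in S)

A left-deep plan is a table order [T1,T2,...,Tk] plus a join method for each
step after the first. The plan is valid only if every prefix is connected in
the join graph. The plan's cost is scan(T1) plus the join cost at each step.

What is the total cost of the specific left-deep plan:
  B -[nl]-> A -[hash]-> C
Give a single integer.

11360

step 1: scan B: cost=60, card=60
step 2: join A via nl
    card(P join A) = 60*150/(10) = 900
    cost = 60 + 60*150 = 9060
step 3: join C via hash
    card(P join C) = 900*100/(50) = 1800
    cost = 9060 + 2*100*7 + 900 = 11360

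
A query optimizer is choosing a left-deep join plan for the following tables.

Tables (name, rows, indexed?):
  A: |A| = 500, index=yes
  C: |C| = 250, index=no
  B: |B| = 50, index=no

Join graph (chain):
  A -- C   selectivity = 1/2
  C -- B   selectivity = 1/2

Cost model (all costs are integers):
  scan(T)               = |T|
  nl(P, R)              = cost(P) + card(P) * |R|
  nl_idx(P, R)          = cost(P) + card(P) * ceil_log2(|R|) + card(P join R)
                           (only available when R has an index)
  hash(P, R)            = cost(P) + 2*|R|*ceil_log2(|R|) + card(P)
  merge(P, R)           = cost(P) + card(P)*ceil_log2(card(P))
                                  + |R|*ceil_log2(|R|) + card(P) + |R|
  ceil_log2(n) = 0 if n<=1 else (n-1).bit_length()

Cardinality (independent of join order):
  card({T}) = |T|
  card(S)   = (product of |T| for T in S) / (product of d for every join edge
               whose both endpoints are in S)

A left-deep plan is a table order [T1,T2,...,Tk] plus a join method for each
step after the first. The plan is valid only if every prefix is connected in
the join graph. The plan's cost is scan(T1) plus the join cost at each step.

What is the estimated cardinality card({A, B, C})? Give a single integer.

Tables in S: A(500), B(50), C(250)
Edges inside S: A-C(d=2), C-B(d=2)
numerator = 500 * 50 * 250 = 6250000
denominator = 2 * 2 = 4
card(S) = 6250000 / 4 = 1562500

1562500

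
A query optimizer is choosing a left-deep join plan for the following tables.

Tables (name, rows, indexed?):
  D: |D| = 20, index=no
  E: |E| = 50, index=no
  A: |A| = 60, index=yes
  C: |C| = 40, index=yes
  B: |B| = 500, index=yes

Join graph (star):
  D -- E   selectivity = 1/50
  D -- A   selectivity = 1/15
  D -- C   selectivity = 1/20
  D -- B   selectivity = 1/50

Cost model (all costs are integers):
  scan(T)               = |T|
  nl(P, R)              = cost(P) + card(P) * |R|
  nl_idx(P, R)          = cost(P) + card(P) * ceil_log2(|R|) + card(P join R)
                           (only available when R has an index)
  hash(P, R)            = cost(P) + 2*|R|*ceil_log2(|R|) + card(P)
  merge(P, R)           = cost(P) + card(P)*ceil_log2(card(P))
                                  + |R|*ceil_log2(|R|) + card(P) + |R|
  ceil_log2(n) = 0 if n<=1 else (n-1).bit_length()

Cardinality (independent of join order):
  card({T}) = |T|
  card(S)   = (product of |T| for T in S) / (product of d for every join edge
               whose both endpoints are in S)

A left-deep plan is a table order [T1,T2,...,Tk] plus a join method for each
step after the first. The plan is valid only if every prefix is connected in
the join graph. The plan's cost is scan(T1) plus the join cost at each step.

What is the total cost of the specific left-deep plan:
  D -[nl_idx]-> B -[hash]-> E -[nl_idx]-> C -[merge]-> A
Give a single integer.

step 1: scan D: cost=20, card=20
step 2: join B via nl_idx
    card(P join B) = 20*500/(50) = 200
    cost = 20 + 20*9 + 200 = 400
step 3: join E via hash
    card(P join E) = 200*50/(50) = 200
    cost = 400 + 2*50*6 + 200 = 1200
step 4: join C via nl_idx
    card(P join C) = 200*40/(20) = 400
    cost = 1200 + 200*6 + 400 = 2800
step 5: join A via merge
    card(P join A) = 400*60/(15) = 1600
    cost = 2800 + 400*9 + 60*6 + 400 + 60 = 7220

7220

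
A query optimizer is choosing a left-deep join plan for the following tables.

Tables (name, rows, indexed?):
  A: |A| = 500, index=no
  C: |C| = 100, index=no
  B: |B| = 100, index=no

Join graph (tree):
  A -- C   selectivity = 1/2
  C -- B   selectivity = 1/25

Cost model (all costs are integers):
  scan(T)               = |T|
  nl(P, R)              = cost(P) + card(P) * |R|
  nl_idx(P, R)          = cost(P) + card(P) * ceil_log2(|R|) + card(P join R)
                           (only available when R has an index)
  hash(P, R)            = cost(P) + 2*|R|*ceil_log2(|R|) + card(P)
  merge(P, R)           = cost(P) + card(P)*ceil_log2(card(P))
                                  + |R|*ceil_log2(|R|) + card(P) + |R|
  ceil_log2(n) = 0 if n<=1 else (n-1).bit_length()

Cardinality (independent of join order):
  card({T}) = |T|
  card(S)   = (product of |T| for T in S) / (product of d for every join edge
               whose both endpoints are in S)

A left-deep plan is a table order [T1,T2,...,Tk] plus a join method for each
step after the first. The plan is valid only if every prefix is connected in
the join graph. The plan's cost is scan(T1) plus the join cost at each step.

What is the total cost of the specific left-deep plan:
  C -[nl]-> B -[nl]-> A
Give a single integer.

step 1: scan C: cost=100, card=100
step 2: join B via nl
    card(P join B) = 100*100/(25) = 400
    cost = 100 + 100*100 = 10100
step 3: join A via nl
    card(P join A) = 400*500/(2) = 100000
    cost = 10100 + 400*500 = 210100

210100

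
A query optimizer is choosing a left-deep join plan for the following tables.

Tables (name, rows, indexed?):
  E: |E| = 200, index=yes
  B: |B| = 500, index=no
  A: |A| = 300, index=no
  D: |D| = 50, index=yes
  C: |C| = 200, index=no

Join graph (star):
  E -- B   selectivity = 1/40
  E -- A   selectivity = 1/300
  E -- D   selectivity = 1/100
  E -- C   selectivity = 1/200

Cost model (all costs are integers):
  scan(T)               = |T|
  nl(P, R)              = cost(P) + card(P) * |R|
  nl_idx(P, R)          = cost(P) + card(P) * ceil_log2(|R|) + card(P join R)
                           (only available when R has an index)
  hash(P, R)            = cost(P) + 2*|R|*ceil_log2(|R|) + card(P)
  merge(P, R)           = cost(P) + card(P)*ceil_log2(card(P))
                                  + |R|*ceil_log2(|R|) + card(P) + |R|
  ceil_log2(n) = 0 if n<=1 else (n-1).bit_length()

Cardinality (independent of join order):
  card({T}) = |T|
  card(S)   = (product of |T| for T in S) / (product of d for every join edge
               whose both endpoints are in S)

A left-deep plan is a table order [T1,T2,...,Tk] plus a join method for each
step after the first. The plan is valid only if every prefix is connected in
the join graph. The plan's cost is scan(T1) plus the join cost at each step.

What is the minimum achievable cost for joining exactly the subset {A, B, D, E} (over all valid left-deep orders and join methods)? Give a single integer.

Selinger DP over subsets of {A,B,D,E}:
  {E}: scan cost=200, card=200
  {B}: scan cost=500, card=500
  {A}: scan cost=300, card=300
  {D}: scan cost=50, card=50
  {BE}: card=2500; try (E,hash)→4200, (E,nl_idx)→7000, (B,merge)→7000, (E,merge)→7300, (B,hash)→9400, (B,nl)→100200 …(+1); best=4200 via (E,hash)
  {AE}: card=200; try (E,nl_idx)→2900, (E,hash)→3800, (A,merge)→5000, (E,merge)→5100, (A,hash)→5800, (A,nl)→60200 …(+1); best=2900 via (E,nl_idx)
  {DE}: card=100; try (E,nl_idx)→550, (D,hash)→1000, (D,nl_idx)→1500, (E,merge)→2200, (D,merge)→2350, (E,hash)→3300 …(+2); best=550 via (E,nl_idx)
  {ABE}: card=2500; try (B,merge)→9700, (B,hash)→12100, (A,hash)→12100, (A,merge)→39700, (B,nl)→102900, (A,nl)→754200; best=9700 via (B,merge)
  {BDE}: card=1250; try (B,merge)→6350, (D,hash)→7300, (B,hash)→9650, (D,nl_idx)→20450, (D,merge)→37050, (B,nl)→50550 …(+1); best=6350 via (B,merge)
  {ADE}: card=100; try (D,hash)→3700, (D,nl_idx)→4200, (A,merge)→4350, (D,merge)→5050, (A,hash)→6050, (D,nl)→12900 …(+1); best=3700 via (D,hash)
  {ABDE}: card=1250; try (B,merge)→9500, (D,hash)→12800, (B,hash)→12800, (A,hash)→13000, (A,merge)→24350, (D,nl_idx)→25950 …(+4); best=9500 via (B,merge)

9500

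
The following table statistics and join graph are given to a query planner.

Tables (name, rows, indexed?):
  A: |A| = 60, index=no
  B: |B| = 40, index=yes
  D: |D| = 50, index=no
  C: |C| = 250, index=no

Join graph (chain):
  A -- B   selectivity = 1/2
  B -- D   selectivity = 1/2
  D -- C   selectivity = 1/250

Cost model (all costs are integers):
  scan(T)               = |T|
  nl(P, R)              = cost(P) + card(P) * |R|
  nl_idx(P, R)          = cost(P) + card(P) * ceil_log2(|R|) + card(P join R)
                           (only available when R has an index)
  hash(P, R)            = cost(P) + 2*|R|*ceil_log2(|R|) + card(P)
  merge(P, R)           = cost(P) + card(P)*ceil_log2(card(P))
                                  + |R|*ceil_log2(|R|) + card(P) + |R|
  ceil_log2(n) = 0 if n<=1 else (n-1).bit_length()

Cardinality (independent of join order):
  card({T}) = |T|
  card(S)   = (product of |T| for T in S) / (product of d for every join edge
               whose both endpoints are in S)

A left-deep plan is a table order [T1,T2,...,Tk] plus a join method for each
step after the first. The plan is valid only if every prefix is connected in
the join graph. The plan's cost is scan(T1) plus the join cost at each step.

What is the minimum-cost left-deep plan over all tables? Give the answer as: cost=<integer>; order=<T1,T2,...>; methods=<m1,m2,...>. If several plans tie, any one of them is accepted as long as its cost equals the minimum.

cost=3350; order=C,D,B,A; methods=hash,hash,hash

Selinger DP (subsets sized 1..n):
  {A}: scan cost=60, card=60
  {B}: scan cost=40, card=40
  {D}: scan cost=50, card=50
  {C}: scan cost=250, card=250
  {AB}: card=1200; try (B,hash)→600, (A,merge)→740, (B,merge)→760, (A,hash)→800, (B,nl_idx)→1620, (A,nl)→2440 …(+1); best=600 via (B,hash)
  {BD}: card=1000; try (B,hash)→580, (D,merge)→670, (D,hash)→680, (B,merge)→680, (B,nl_idx)→1350, (D,nl)→2040 …(+1); best=580 via (B,hash)
  {CD}: card=50; try (D,hash)→1100, (C,merge)→2650, (D,merge)→2850, (C,hash)→4100, (C,nl)→12550, (D,nl)→12750; best=1100 via (D,hash)
  {ABD}: card=30000; try (A,hash)→2300, (D,hash)→2400, (A,merge)→12000, (D,merge)→15350, (A,nl)→60580, (D,nl)→60600; best=2300 via (A,hash)
  {BCD}: card=1000; try (B,hash)→1630, (B,merge)→1730, (B,nl_idx)→2400, (B,nl)→3100, (C,hash)→5580, (C,merge)→13830 …(+1); best=1630 via (B,hash)
  {ABCD}: card=30000; try (A,hash)→3350, (A,merge)→13050, (C,hash)→36300, (A,nl)→61630, (C,merge)→484550, (C,nl)→7502300; best=3350 via (A,hash)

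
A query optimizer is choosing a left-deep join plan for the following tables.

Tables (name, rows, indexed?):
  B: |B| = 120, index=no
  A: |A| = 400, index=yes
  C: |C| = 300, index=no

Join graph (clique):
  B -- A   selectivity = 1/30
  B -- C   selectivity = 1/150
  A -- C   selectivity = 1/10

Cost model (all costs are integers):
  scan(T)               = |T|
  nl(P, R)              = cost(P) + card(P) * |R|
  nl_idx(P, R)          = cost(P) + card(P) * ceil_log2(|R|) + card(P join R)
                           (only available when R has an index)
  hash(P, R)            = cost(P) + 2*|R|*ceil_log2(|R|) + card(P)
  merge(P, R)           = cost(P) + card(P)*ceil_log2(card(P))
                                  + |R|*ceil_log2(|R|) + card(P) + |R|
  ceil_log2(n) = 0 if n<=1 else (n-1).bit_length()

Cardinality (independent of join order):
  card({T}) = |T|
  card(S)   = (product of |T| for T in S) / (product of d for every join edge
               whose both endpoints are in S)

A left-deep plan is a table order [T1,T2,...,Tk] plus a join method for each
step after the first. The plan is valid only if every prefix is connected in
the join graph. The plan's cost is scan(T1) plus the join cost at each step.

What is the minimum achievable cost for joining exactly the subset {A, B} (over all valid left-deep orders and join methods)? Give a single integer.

Selinger DP over subsets of {A,B}:
  {B}: scan cost=120, card=120
  {A}: scan cost=400, card=400
  {AB}: card=1600; try (B,hash)→2480, (A,nl_idx)→2800, (A,merge)→5080, (B,merge)→5360, (A,hash)→7440, (A,nl)→48120 …(+1); best=2480 via (B,hash)

2480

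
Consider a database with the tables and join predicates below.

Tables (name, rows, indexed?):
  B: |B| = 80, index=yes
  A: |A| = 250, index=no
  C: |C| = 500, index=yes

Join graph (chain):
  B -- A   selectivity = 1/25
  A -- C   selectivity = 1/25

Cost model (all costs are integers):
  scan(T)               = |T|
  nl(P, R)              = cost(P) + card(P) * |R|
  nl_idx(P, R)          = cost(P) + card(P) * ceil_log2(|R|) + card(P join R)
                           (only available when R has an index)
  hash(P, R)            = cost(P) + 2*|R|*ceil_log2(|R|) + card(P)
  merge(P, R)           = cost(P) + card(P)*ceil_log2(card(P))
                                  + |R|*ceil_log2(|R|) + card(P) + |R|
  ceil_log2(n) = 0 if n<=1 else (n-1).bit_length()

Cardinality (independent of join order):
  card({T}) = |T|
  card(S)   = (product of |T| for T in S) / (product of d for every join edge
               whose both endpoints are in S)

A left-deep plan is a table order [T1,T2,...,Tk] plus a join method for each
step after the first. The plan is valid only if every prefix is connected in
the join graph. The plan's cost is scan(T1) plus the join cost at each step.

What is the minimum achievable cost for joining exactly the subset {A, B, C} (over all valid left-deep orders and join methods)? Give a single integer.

Selinger DP over subsets of {A,B,C}:
  {B}: scan cost=80, card=80
  {A}: scan cost=250, card=250
  {C}: scan cost=500, card=500
  {AB}: card=800; try (B,hash)→1620, (B,nl_idx)→2800, (A,merge)→2970, (B,merge)→3140, (A,hash)→4160, (A,nl)→20080 …(+1); best=1620 via (B,hash)
  {AC}: card=5000; try (A,hash)→5000, (C,merge)→7500, (C,nl_idx)→7500, (A,merge)→7750, (C,hash)→9500, (C,nl)→125250 …(+1); best=5000 via (A,hash)
  {ABC}: card=16000; try (B,hash)→11120, (C,hash)→11420, (C,merge)→15420, (C,nl_idx)→24820, (B,nl_idx)→56000, (B,merge)→75640 …(+2); best=11120 via (B,hash)

11120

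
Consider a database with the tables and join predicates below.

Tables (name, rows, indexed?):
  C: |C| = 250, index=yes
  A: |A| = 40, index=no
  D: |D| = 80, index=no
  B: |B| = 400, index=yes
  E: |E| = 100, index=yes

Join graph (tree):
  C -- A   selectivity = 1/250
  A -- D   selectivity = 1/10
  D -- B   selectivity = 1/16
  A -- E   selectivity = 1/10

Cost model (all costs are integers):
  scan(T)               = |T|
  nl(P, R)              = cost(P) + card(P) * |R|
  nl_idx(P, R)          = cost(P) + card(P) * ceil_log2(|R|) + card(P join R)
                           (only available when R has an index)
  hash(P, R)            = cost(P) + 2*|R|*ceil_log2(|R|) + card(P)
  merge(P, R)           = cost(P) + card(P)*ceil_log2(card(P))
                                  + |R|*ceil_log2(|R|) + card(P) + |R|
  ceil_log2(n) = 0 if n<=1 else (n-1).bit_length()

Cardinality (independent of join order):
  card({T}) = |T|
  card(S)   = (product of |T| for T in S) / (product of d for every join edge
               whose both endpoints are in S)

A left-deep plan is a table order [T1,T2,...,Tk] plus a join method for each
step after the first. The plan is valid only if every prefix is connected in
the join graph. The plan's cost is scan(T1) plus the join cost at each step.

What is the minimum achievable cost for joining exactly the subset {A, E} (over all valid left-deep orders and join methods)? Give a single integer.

Selinger DP over subsets of {A,E}:
  {A}: scan cost=40, card=40
  {E}: scan cost=100, card=100
  {AE}: card=400; try (A,hash)→680, (E,nl_idx)→720, (E,merge)→1120, (A,merge)→1180, (E,hash)→1480, (E,nl)→4040 …(+1); best=680 via (A,hash)

680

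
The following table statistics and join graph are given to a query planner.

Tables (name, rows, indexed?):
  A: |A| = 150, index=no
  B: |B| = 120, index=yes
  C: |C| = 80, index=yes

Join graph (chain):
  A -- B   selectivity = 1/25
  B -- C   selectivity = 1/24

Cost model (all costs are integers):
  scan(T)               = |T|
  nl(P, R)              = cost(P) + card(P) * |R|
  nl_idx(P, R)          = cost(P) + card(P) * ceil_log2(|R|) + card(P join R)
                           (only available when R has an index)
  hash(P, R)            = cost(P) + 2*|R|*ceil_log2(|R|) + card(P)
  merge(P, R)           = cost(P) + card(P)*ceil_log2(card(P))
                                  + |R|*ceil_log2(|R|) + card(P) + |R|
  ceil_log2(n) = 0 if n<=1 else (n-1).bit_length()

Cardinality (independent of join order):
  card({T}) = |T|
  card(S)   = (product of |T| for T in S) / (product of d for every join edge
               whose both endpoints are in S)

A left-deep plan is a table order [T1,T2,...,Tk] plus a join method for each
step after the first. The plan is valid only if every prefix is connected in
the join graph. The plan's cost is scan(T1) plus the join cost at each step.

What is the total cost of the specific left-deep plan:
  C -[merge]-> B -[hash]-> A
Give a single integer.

step 1: scan C: cost=80, card=80
step 2: join B via merge
    card(P join B) = 80*120/(24) = 400
    cost = 80 + 80*7 + 120*7 + 80 + 120 = 1680
step 3: join A via hash
    card(P join A) = 400*150/(25) = 2400
    cost = 1680 + 2*150*8 + 400 = 4480

4480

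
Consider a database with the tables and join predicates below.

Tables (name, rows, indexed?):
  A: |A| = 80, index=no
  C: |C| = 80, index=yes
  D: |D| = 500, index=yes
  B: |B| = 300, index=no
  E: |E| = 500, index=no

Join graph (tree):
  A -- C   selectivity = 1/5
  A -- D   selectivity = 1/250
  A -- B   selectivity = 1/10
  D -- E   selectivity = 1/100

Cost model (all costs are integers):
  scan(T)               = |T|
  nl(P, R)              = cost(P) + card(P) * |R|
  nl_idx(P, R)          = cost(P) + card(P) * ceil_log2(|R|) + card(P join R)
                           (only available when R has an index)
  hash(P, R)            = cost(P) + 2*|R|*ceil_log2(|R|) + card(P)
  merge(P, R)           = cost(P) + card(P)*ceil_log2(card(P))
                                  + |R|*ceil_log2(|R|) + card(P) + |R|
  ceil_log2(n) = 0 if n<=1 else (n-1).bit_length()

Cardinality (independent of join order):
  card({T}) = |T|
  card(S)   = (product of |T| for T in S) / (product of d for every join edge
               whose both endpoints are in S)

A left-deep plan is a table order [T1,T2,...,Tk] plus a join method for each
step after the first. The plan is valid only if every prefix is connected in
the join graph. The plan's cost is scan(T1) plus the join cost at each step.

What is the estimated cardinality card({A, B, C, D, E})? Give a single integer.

Tables in S: A(80), B(300), C(80), D(500), E(500)
Edges inside S: A-C(d=5), A-D(d=250), A-B(d=10), D-E(d=100)
numerator = 80 * 300 * 80 * 500 * 500 = 480000000000
denominator = 5 * 250 * 10 * 100 = 1250000
card(S) = 480000000000 / 1250000 = 384000

384000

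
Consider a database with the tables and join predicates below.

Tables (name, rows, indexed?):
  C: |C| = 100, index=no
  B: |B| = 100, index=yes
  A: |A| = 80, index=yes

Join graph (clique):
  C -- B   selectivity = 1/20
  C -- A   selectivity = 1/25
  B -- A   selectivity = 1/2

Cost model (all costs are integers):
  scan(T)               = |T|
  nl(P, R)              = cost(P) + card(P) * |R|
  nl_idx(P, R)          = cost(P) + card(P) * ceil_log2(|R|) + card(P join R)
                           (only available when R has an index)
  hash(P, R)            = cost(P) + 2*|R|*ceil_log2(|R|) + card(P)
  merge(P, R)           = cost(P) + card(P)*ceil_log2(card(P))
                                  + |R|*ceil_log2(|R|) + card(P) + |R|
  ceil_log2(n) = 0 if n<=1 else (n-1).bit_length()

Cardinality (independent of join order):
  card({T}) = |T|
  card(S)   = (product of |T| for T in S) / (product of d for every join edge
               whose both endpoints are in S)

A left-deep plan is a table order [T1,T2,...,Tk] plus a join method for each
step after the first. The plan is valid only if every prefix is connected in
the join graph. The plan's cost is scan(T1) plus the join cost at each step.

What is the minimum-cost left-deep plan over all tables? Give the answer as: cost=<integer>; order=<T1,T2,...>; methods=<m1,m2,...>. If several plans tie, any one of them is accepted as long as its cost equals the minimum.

Selinger DP (subsets sized 1..n):
  {C}: scan cost=100, card=100
  {B}: scan cost=100, card=100
  {A}: scan cost=80, card=80
  {BC}: card=500; try (B,nl_idx)→1300, (C,hash)→1600, (B,hash)→1600, (C,merge)→1700, (B,merge)→1700, (C,nl)→10100 …(+1); best=1300 via (B,nl_idx)
  {AC}: card=320; try (A,nl_idx)→1120, (A,hash)→1320, (C,merge)→1520, (A,merge)→1540, (C,hash)→1560, (C,nl)→8080 …(+1); best=1120 via (A,nl_idx)
  {AB}: card=4000; try (A,hash)→1320, (B,merge)→1520, (A,merge)→1540, (B,hash)→1560, (B,nl_idx)→4640, (A,nl_idx)→4800 …(+2); best=1320 via (A,hash)
  {ABC}: card=800; try (B,hash)→2840, (A,hash)→2920, (B,nl_idx)→4160, (B,merge)→5120, (A,nl_idx)→5600, (C,hash)→6720 …(+5); best=2840 via (B,hash)

cost=2840; order=C,A,B; methods=nl_idx,hash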